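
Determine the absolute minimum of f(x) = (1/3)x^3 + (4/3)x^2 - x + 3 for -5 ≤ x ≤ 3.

-1/3

The derivative is x^2 + (8/3)x - 1, which vanishes at x = -3 and x = 1/3.
Candidates: f(-5) = -1/3; f(-3) = 9; f(1/3) = 229/81; f(3) = 21.
Hence the absolute minimum is -1/3 at x = -5.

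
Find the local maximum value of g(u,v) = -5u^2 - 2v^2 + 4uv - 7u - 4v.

145/12

∂g/∂u = -10u + 4v - 7 = 0 and ∂g/∂v = 4u - 4v - 4 = 0, so (u, v) = (-11/6, -17/6).
The Hessian has g_{uu} = -10, g_{vv} = -4, g_{uv} = 4, giving D = 24 > 0 with g_{uu} < 0, so the point is a local maximum.
g(-11/6, -17/6) = 145/12.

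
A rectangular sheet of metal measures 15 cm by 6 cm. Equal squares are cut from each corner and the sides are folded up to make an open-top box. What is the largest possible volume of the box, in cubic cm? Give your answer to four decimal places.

54.8191

With cut size x, the volume is V(x) = x(15 − 2x)(6 − 2x) for 0 < x < 3.
V'(x) = 12x^2 − 84x + 90. Setting V'(x) = 0 gives x ≈ 1.3206 (the root in (0, 3)).
V''(x) = 24x − 84 is negative there, so this is the maximum; V ≈ 54.8191.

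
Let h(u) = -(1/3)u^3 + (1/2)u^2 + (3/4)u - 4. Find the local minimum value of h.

-101/24

h'(u) = -u^2 + u + 3/4. Setting h'(u) = 0 gives u ∈ {-1/2, 3/2}.
Since h''(u) = -2u + 1, we get h''(-1/2) = 2 > 0 ⇒ local minimum; h''(3/2) = -2 < 0 ⇒ local maximum.
The local minimum is h(-1/2) = -101/24.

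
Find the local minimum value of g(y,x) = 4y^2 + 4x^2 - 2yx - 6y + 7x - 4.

-124/15

∂g/∂y = 8y - 2x - 6 = 0 and ∂g/∂x = -2y + 8x + 7 = 0, so (y, x) = (17/30, -11/15).
The Hessian has g_{yy} = 8, g_{xx} = 8, g_{yx} = -2, giving D = 60 > 0 with g_{yy} > 0, so the point is a local minimum.
g(17/30, -11/15) = -124/15.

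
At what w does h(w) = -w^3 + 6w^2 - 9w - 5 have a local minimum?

h'(w) = -3w^2 + 12w - 9. Setting h'(w) = 0 gives w ∈ {1, 3}.
Second-derivative test with h''(w) = -6w + 12: h''(1) = 6 > 0 ⇒ local minimum; h''(3) = -6 < 0 ⇒ local maximum.
Thus h has its local minimum at w = 1, with value -9.

1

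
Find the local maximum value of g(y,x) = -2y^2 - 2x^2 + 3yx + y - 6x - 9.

∂g/∂y = -4y + 3x + 1 = 0 and ∂g/∂x = 3y - 4x - 6 = 0, so (y, x) = (-2, -3).
The Hessian has g_{yy} = -4, g_{xx} = -4, g_{yx} = 3, giving D = 7 > 0 with g_{yy} < 0, so the point is a local maximum.
g(-2, -3) = -1.

-1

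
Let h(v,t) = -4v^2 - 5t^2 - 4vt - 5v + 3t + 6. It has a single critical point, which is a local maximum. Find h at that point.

605/64

∂h/∂v = -8v - 4t - 5 = 0 and ∂h/∂t = -4v - 10t + 3 = 0, so (v, t) = (-31/32, 11/16).
The Hessian has h_{vv} = -8, h_{tt} = -10, h_{vt} = -4, giving D = 64 > 0 with h_{vv} < 0, so the point is a local maximum.
h(-31/32, 11/16) = 605/64.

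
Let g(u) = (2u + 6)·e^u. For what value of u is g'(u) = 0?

g'(u) = 2·e^u + (2u + 6)·1·e^u = (2u + 8)·e^u. Since e^u > 0, the only critical point is u = -4.
g''(-4) has the same sign as 2 > 0, so this is a local minimum.
g(-4) = (-2)·e^(-4) ≈ -0.0366.

-4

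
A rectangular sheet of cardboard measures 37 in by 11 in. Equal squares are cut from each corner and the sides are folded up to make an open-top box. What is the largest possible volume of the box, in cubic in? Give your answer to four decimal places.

480.0152

With cut size x, the volume is V(x) = x(37 − 2x)(11 − 2x) for 0 < x < 5.5.
V'(x) = 12x^2 − 192x + 407. Setting V'(x) = 0 gives x ≈ 2.5152 (the root in (0, 5.5)).
V''(x) = 24x − 192 is negative there, so this is the maximum; V ≈ 480.0152.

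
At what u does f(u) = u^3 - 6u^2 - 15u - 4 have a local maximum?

-1

f'(u) = 3u^2 - 12u - 15. Setting f'(u) = 0 gives u ∈ {-1, 5}.
Since f''(u) = 6u - 12, we get f''(-1) = -18 < 0 ⇒ local maximum; f''(5) = 18 > 0 ⇒ local minimum.
Thus f has its local maximum at u = -1, with value 4.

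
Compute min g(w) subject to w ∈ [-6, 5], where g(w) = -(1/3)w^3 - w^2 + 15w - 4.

g'(w) = -w^2 - 2w + 15, which vanishes at w = -5 and w = 3.
Candidates: g(-6) = -58,  g(-5) = -187/3,  g(3) = 23,  g(5) = 13/3.
The minimum over the interval is -187/3, attained at w = -5.

-187/3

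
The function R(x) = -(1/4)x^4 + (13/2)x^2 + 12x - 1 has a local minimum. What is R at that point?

Critical points: R'(x) = -x^3 + 13x + 12 vanishes at x = -3, -1, 4.
Second-derivative test with R''(x) = -3x^2 + 13: R''(-3) = -14 < 0 ⇒ local maximum; R''(-1) = 10 > 0 ⇒ local minimum; R''(4) = -35 < 0 ⇒ local maximum.
Thus R has its local minimum at x = -1, with value -27/4.

-27/4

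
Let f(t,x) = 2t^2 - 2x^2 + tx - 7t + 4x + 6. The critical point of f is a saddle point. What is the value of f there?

∂f/∂t = 4t + x - 7 = 0 and ∂f/∂x = t - 4x + 4 = 0, so (t, x) = (24/17, 23/17).
The Hessian has f_{tt} = 4, f_{xx} = -4, f_{tx} = 1, giving D = -17 < 0, so the point is a saddle point.
f(24/17, 23/17) = 64/17.

64/17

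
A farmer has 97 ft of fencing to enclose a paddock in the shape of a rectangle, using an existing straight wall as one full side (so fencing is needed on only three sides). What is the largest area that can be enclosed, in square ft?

9409/8

Let the sides perpendicular to the wall have length x and the parallel side y, so 2x + y = 97 and the area is A = xy = x(97 − 2x).
A'(x) = 97 − 4x = 0 gives x = 97/4, and A''(x) = −4 < 0 confirms a maximum.
Then y = 97 − 2·97/4 = 97/2 and A = 9409/8.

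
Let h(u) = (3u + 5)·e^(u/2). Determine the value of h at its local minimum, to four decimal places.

Differentiating with the product rule gives h'(u) = ((3/2)u + 11/2)·e^(u/2). Since e^(u/2) > 0, the only critical point is u = -11/3.
h''(-11/3) has the same sign as 3/2 > 0, so this is a local minimum.
h(-11/3) = (-6)·e^(-11/6) ≈ -0.9593.

-0.9593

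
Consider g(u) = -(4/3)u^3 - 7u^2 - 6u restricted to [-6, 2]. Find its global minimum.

-152/3

g'(u) = -4u^2 - 14u - 6, which vanishes at u = -3 and u = -1/2.
Compare values at every candidate in [-6, 2]: g(-6) = 72; g(-3) = -9; g(-1/2) = 17/12; g(2) = -152/3.
Hence the absolute minimum is -152/3 at u = 2.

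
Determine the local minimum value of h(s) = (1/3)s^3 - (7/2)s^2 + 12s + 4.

Critical points: h'(s) = s^2 - 7s + 12 vanishes at s = 3, 4.
h''(s) = 2s - 7. h''(3) = -1 < 0 ⇒ local maximum; h''(4) = 1 > 0 ⇒ local minimum.
The local minimum is h(4) = 52/3.

52/3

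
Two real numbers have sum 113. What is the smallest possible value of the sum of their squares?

With a + b = 113, a^2 + b^2 = a^2 + (113 − a)^2.
The derivative 2a − 2(113 − a) = 4a − 226 vanishes at a = 113/2; second derivative 4 > 0, a minimum.
The minimum is 2·(113/2)^2 = 12769/2.

12769/2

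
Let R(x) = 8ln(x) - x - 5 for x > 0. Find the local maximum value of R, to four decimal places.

3.6355

R'(x) = 8/x − 1 = 0 gives x = 8.
R''(x) = -8/x², which is negative for x > 0, so this is a local maximum.
R(8) = 8·ln(8) - 8 - 5 ≈ 3.6355.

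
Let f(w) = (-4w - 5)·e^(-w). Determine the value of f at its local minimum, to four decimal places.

f'(w) = (-4)·e^(-w) + (-4w - 5)·(-1)·e^(-w) = (4w + 1)·e^(-w). Since e^(-w) > 0, the only critical point is w = -1/4.
f''(-1/4) has the same sign as 4 > 0, so this is a local minimum.
f(-1/4) = (-4)·e^(1/4) ≈ -5.1361.

-5.1361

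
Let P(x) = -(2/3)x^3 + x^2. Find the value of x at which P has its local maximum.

1

P'(x) = -2x^2 + 2x = 0 at x = 0, 1.
Since P''(x) = -4x + 2, we get P''(0) = 2 > 0 ⇒ local minimum; P''(1) = -2 < 0 ⇒ local maximum.
Thus P has its local maximum at x = 1, with value 1/3.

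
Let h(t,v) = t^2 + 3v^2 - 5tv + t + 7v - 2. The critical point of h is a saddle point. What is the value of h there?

61/13

∂h/∂t = 2t - 5v + 1 = 0 and ∂h/∂v = -5t + 6v + 7 = 0, so (t, v) = (41/13, 19/13).
The Hessian has h_{tt} = 2, h_{vv} = 6, h_{tv} = -5, giving D = -13 < 0, so the point is a saddle point.
h(41/13, 19/13) = 61/13.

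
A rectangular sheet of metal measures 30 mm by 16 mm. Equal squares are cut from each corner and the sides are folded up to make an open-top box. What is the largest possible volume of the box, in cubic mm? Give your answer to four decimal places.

With cut size x, the volume is V(x) = x(30 − 2x)(16 − 2x) for 0 < x < 8.
V'(x) = 12x^2 − 184x + 480. Setting V'(x) = 0 gives x ≈ 3.3333 (the root in (0, 8)).
V''(x) = 24x − 184 is negative there, so this is the maximum; V ≈ 725.9259.

725.9259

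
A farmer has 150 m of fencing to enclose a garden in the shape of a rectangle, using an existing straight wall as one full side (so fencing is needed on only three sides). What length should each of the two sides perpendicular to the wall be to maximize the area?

75/2

Let the sides perpendicular to the wall have length x and the parallel side y, so 2x + y = 150 and the area is A = xy = x(150 − 2x).
A'(x) = 150 − 4x = 0 gives x = 75/2, and A''(x) = −4 < 0 confirms a maximum.
Then y = 150 − 2·75/2 = 75 and A = 5625/2.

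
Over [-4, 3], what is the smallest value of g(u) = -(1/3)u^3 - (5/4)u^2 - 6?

Differentiating, g'(u) = -u^2 - (5/2)u; which vanishes at u = -5/2 and u = 0.
Evaluating at the critical points and endpoints: g(-4) = -14/3,  g(-5/2) = -413/48,  g(0) = -6,  g(3) = -105/4.
Hence the absolute minimum is -105/4 at u = 3.

-105/4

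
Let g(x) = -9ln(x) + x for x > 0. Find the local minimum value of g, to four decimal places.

-10.7750

g'(x) = -9/x + 1 = 0 gives x = 9.
g''(x) = 9/x², which is positive for x > 0, so this is a local minimum.
g(9) = -9·ln(9) + 9 ≈ -10.7750.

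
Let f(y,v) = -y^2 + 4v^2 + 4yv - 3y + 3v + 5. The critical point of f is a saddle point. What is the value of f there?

223/32

∂f/∂y = -2y + 4v - 3 = 0 and ∂f/∂v = 4y + 8v + 3 = 0, so (y, v) = (-9/8, 3/16).
The Hessian has f_{yy} = -2, f_{vv} = 8, f_{yv} = 4, giving D = -32 < 0, so the point is a saddle point.
f(-9/8, 3/16) = 223/32.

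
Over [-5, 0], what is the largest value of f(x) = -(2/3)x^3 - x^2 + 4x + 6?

133/3

f'(x) = -2x^2 - 2x + 4, whose only zero in [-5, 0] is x = -2.
Evaluating at the critical points and endpoints: f(-5) = 133/3, f(-2) = -2/3, f(0) = 6.
Hence the absolute maximum is 133/3 at x = -5.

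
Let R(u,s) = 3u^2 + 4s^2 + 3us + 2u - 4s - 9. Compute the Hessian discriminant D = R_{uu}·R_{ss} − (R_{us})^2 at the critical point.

∂R/∂u = 6u + 3s + 2 = 0 and ∂R/∂s = 3u + 8s - 4 = 0, so (u, s) = (-28/39, 10/13).
The Hessian has R_{uu} = 6, R_{ss} = 8, R_{us} = 3, giving D = 39 > 0 with R_{uu} > 0, so the point is a local minimum.
D = (6)·(8) − (3)^2 = 39.

39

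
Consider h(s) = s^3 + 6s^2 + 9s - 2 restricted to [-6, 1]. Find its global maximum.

14

Differentiating, h'(s) = 3s^2 + 12s + 9; which vanishes at s = -3 and s = -1.
Compare values at every candidate in [-6, 1]: h(-6) = -56, h(-3) = -2, h(-1) = -6, h(1) = 14.
The maximum over the interval is 14, attained at s = 1.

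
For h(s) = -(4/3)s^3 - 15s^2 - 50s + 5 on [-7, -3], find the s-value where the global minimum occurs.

The derivative is -4s^2 - 30s - 50, whose only zero in [-7, -3] is s = -5.
Compare values at every candidate in [-7, -3]: h(-7) = 232/3,  h(-5) = 140/3,  h(-3) = 56.
The minimum over the interval is 140/3, attained at s = -5.

-5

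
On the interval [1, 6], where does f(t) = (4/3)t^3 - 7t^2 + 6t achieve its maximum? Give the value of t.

The derivative is 4t^2 - 14t + 6, whose only zero in [1, 6] is t = 3.
Evaluating at the critical points and endpoints: f(1) = 1/3; f(3) = -9; f(6) = 72.
The maximum over the interval is 72, attained at t = 6.

6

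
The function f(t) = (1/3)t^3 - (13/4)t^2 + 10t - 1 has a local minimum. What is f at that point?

25/3

f'(t) = t^2 - (13/2)t + 10 = 0 at t = 5/2, 4.
Since f''(t) = 2t - 13/2, we get f''(5/2) = -3/2 < 0 ⇒ local maximum; f''(4) = 3/2 > 0 ⇒ local minimum.
So the local minimum value is f(4) = 25/3.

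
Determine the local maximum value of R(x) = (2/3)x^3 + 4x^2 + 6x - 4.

R'(x) = 2x^2 + 8x + 6 = 0 at x = -3, -1.
R''(x) = 4x + 8. R''(-3) = -4 < 0 ⇒ local maximum; R''(-1) = 4 > 0 ⇒ local minimum.
So the local maximum value is R(-3) = -4.

-4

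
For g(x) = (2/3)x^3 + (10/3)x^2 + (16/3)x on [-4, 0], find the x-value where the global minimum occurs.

Differentiating, g'(x) = 2x^2 + (20/3)x + 16/3; which vanishes at x = -2 and x = -4/3.
Compare values at every candidate in [-4, 0]: g(-4) = -32/3,  g(-2) = -8/3,  g(-4/3) = -224/81,  g(0) = 0.
The minimum over the interval is -32/3, attained at x = -4.

-4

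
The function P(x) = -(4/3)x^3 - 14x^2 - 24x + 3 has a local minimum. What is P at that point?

-69

Critical points: P'(x) = -4x^2 - 28x - 24 vanishes at x = -6, -1.
Since P''(x) = -8x - 28, we get P''(-6) = 20 > 0 ⇒ local minimum; P''(-1) = -20 < 0 ⇒ local maximum.
Thus P has its local minimum at x = -6, with value -69.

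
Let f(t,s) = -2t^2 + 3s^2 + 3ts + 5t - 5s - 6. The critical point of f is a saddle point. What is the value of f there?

∂f/∂t = -4t + 3s + 5 = 0 and ∂f/∂s = 3t + 6s - 5 = 0, so (t, s) = (15/11, 5/33).
The Hessian has f_{tt} = -4, f_{ss} = 6, f_{ts} = 3, giving D = -33 < 0, so the point is a saddle point.
f(15/11, 5/33) = -98/33.

-98/33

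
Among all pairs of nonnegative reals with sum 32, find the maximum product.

With x + y = 32, the product is P(x) = x(32 − x).
P'(x) = 32 − 2x = 0 gives x = 16; P'' = −2 < 0, so this is the maximum.
P = 16·16 = 256.

256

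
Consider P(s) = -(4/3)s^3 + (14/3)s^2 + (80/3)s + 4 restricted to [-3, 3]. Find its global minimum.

The derivative is -4s^2 + (28/3)s + 80/3, whose only zero in [-3, 3] is s = -5/3.
Evaluating at the critical points and endpoints: P(-3) = 2,  P(-5/3) = -1726/81,  P(3) = 90.
Hence the absolute minimum is -1726/81 at s = -5/3.

-1726/81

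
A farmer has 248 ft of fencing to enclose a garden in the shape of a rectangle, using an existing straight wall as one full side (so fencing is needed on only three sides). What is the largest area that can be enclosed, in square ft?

7688

Let the sides perpendicular to the wall have length x and the parallel side y, so 2x + y = 248 and the area is A = xy = x(248 − 2x).
A'(x) = 248 − 4x = 0 gives x = 62, and A''(x) = −4 < 0 confirms a maximum.
Then y = 248 − 2·62 = 124 and A = 7688.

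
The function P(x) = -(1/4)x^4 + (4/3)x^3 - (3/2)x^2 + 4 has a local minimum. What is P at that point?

43/12

P'(x) = -x^3 + 4x^2 - 3x = 0 at x = 0, 1, 3.
Second-derivative test with P''(x) = -3x^2 + 8x - 3: P''(0) = -3 < 0 ⇒ local maximum; P''(1) = 2 > 0 ⇒ local minimum; P''(3) = -6 < 0 ⇒ local maximum.
So the local minimum value is P(1) = 43/12.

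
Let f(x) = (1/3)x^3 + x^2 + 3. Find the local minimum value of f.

3

f'(x) = x^2 + 2x = 0 at x = -2, 0.
f''(x) = 2x + 2. f''(-2) = -2 < 0 ⇒ local maximum; f''(0) = 2 > 0 ⇒ local minimum.
Thus f has its local minimum at x = 0, with value 3.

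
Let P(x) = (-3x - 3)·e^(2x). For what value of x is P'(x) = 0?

-3/2

Differentiating with the product rule gives P'(x) = (-6x - 9)·e^(2x). Since e^(2x) > 0, the only critical point is x = -3/2.
P''(-3/2) has the same sign as -6 < 0, so this is a local maximum.
P(-3/2) = (3/2)·e^(-3) ≈ 0.0747.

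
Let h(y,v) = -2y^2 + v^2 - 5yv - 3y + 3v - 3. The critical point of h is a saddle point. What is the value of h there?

∂h/∂y = -4y - 5v - 3 = 0 and ∂h/∂v = -5y + 2v + 3 = 0, so (y, v) = (3/11, -9/11).
The Hessian has h_{yy} = -4, h_{vv} = 2, h_{yv} = -5, giving D = -33 < 0, so the point is a saddle point.
h(3/11, -9/11) = -51/11.

-51/11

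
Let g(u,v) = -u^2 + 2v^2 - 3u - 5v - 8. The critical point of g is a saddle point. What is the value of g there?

∂g/∂u = -2u - 3 = 0 and ∂g/∂v = 4v - 5 = 0, so (u, v) = (-3/2, 5/4).
The Hessian has g_{uu} = -2, g_{vv} = 4, g_{uv} = 0, giving D = -8 < 0, so the point is a saddle point.
g(-3/2, 5/4) = -71/8.

-71/8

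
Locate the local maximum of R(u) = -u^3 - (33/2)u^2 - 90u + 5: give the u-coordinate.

-5

Critical points: R'(u) = -3u^2 - 33u - 90 vanishes at u = -6, -5.
Since R''(u) = -6u - 33, we get R''(-6) = 3 > 0 ⇒ local minimum; R''(-5) = -3 < 0 ⇒ local maximum.
So the local maximum value is R(-5) = 335/2.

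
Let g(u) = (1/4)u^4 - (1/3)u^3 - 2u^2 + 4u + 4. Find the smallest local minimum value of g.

Critical points: g'(u) = u^3 - u^2 - 4u + 4 vanishes at u = -2, 1, 2.
Second-derivative test with g''(u) = 3u^2 - 2u - 4: g''(-2) = 12 > 0 ⇒ local minimum; g''(1) = -3 < 0 ⇒ local maximum; g''(2) = 4 > 0 ⇒ local minimum.
The smallest local minimum is g(-2) = -16/3.

-16/3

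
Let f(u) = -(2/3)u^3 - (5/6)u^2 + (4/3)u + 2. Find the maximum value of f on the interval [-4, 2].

The derivative is -2u^2 - (5/3)u + 4/3, which vanishes at u = -4/3 and u = 1/2.
Evaluating at the critical points and endpoints: f(-4) = 26,  f(-4/3) = 26/81,  f(1/2) = 19/8,  f(2) = -4.
The maximum over the interval is 26, attained at u = -4.

26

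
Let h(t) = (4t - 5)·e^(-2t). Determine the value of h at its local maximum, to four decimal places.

h'(t) = 4·e^(-2t) + (4t - 5)·(-2)·e^(-2t) = (-8t + 14)·e^(-2t). Since e^(-2t) > 0, the only critical point is t = 7/4.
h''(7/4) has the same sign as -8 < 0, so this is a local maximum.
h(7/4) = (2)·e^(-7/2) ≈ 0.0604.

0.0604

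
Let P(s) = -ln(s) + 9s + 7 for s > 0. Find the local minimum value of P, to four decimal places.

P'(s) = -1/s + 9 = 0 gives s = 1/9.
P''(s) = 1/s², which is positive for s > 0, so this is a local minimum.
P(1/9) = -1·ln(1/9) + 1 + 7 ≈ 10.1972.

10.1972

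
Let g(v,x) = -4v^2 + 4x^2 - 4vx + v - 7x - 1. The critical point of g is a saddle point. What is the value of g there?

∂g/∂v = -8v - 4x + 1 = 0 and ∂g/∂x = -4v + 8x - 7 = 0, so (v, x) = (-1/4, 3/4).
The Hessian has g_{vv} = -8, g_{xx} = 8, g_{vx} = -4, giving D = -80 < 0, so the point is a saddle point.
g(-1/4, 3/4) = -15/4.

-15/4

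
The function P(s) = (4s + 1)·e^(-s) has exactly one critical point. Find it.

P'(s) = 4·e^(-s) + (4s + 1)·(-1)·e^(-s) = (-4s + 3)·e^(-s). Since e^(-s) > 0, the only critical point is s = 3/4.
P''(3/4) has the same sign as -4 < 0, so this is a local maximum.
P(3/4) = (4)·e^(-3/4) ≈ 1.8895.

3/4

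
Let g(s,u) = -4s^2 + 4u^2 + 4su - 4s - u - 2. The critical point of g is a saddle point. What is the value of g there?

∂g/∂s = -8s + 4u - 4 = 0 and ∂g/∂u = 4s + 8u - 1 = 0, so (s, u) = (-7/20, 3/10).
The Hessian has g_{ss} = -8, g_{uu} = 8, g_{su} = 4, giving D = -80 < 0, so the point is a saddle point.
g(-7/20, 3/10) = -29/20.

-29/20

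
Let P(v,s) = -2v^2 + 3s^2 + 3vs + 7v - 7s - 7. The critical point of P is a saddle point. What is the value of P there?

∂P/∂v = -4v + 3s + 7 = 0 and ∂P/∂s = 3v + 6s - 7 = 0, so (v, s) = (21/11, 7/33).
The Hessian has P_{vv} = -4, P_{ss} = 6, P_{vs} = 3, giving D = -33 < 0, so the point is a saddle point.
P(21/11, 7/33) = -35/33.

-35/33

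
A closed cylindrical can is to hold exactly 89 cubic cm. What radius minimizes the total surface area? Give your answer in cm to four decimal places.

2.4196

With radius r and height h, πr²h = 89 so h = 89/(πr²), and S(r) = 2πr² + 2πrh = 2πr² + 2·89/r.
S'(r) = 4πr − 2·89/r² = 0 ⇒ r³ = 89/(2π), so r ≈ 2.4196 and h = 2r ≈ 4.8391.
S''(r) = 4π + 4·89/r³ > 0, so this is the minimum; S ≈ 110.3506.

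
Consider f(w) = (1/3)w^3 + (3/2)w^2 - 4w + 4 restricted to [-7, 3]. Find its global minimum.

f'(w) = w^2 + 3w - 4, which vanishes at w = -4 and w = 1.
Candidates: f(-7) = -53/6, f(-4) = 68/3, f(1) = 11/6, f(3) = 29/2.
Hence the absolute minimum is -53/6 at w = -7.

-53/6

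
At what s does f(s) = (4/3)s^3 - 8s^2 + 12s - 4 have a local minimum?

3

f'(s) = 4s^2 - 16s + 12 = 0 at s = 1, 3.
Second-derivative test with f''(s) = 8s - 16: f''(1) = -8 < 0 ⇒ local maximum; f''(3) = 8 > 0 ⇒ local minimum.
Thus f has its local minimum at s = 3, with value -4.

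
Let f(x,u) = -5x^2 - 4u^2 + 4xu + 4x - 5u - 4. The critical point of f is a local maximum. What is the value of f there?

-147/64

∂f/∂x = -10x + 4u + 4 = 0 and ∂f/∂u = 4x - 8u - 5 = 0, so (x, u) = (3/16, -17/32).
The Hessian has f_{xx} = -10, f_{uu} = -8, f_{xu} = 4, giving D = 64 > 0 with f_{xx} < 0, so the point is a local maximum.
f(3/16, -17/32) = -147/64.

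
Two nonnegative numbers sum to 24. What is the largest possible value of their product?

144

With x + y = 24, the product is P(x) = x(24 − x).
P'(x) = 24 − 2x = 0 gives x = 12; P'' = −2 < 0, so this is the maximum.
P = 12·12 = 144.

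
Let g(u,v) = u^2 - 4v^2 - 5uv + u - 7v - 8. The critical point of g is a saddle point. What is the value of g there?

∂g/∂u = 2u - 5v + 1 = 0 and ∂g/∂v = -5u - 8v - 7 = 0, so (u, v) = (-43/41, -9/41).
The Hessian has g_{uu} = 2, g_{vv} = -8, g_{uv} = -5, giving D = -41 < 0, so the point is a saddle point.
g(-43/41, -9/41) = -318/41.

-318/41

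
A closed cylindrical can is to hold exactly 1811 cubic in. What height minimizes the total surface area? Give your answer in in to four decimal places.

With radius r and height h, πr²h = 1811 so h = 1811/(πr²), and S(r) = 2πr² + 2πrh = 2πr² + 2·1811/r.
S'(r) = 4πr − 2·1811/r² = 0 ⇒ r³ = 1811/(2π), so r ≈ 6.6056 and h = 2r ≈ 13.2112.
S''(r) = 4π + 4·1811/r³ > 0, so this is the minimum; S ≈ 822.4828.

13.2112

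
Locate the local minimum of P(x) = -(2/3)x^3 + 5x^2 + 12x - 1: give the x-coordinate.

-1

Critical points: P'(x) = -2x^2 + 10x + 12 vanishes at x = -1, 6.
Since P''(x) = -4x + 10, we get P''(-1) = 14 > 0 ⇒ local minimum; P''(6) = -14 < 0 ⇒ local maximum.
Thus P has its local minimum at x = -1, with value -22/3.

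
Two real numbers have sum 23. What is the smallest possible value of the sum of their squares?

With a + b = 23, a^2 + b^2 = a^2 + (23 − a)^2.
The derivative 2a − 2(23 − a) = 4a − 46 vanishes at a = 23/2; second derivative 4 > 0, a minimum.
The minimum is 2·(23/2)^2 = 529/2.

529/2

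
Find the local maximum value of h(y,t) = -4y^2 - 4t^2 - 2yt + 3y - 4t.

31/15

∂h/∂y = -8y - 2t + 3 = 0 and ∂h/∂t = -2y - 8t - 4 = 0, so (y, t) = (8/15, -19/30).
The Hessian has h_{yy} = -8, h_{tt} = -8, h_{yt} = -2, giving D = 60 > 0 with h_{yy} < 0, so the point is a local maximum.
h(8/15, -19/30) = 31/15.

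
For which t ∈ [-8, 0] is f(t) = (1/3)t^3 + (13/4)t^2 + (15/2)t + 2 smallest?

-8

f'(t) = t^2 + (13/2)t + 15/2, which vanishes at t = -5 and t = -3/2.
Evaluating at the critical points and endpoints: f(-8) = -62/3; f(-5) = 49/12; f(-3/2) = -49/16; f(0) = 2.
So the minimum is f(-8) = -62/3.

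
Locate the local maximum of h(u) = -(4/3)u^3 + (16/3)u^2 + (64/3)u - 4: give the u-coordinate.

h'(u) = -4u^2 + (32/3)u + 64/3. Setting h'(u) = 0 gives u ∈ {-4/3, 4}.
Since h''(u) = -8u + 32/3, we get h''(-4/3) = 64/3 > 0 ⇒ local minimum; h''(4) = -64/3 < 0 ⇒ local maximum.
So the local maximum value is h(4) = 244/3.

4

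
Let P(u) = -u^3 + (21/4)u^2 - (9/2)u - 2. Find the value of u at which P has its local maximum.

Critical points: P'(u) = -3u^2 + (21/2)u - 9/2 vanishes at u = 1/2, 3.
Since P''(u) = -6u + 21/2, we get P''(1/2) = 15/2 > 0 ⇒ local minimum; P''(3) = -15/2 < 0 ⇒ local maximum.
The local maximum is P(3) = 19/4.

3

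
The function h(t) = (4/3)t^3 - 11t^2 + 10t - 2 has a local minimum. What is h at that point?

-181/3

Critical points: h'(t) = 4t^2 - 22t + 10 vanishes at t = 1/2, 5.
Second-derivative test with h''(t) = 8t - 22: h''(1/2) = -18 < 0 ⇒ local maximum; h''(5) = 18 > 0 ⇒ local minimum.
So the local minimum value is h(5) = -181/3.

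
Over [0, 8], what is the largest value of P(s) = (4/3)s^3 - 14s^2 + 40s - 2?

314/3

P'(s) = 4s^2 - 28s + 40, which vanishes at s = 2 and s = 5.
Evaluating at the critical points and endpoints: P(0) = -2; P(2) = 98/3; P(5) = 44/3; P(8) = 314/3.
So the maximum is P(8) = 314/3.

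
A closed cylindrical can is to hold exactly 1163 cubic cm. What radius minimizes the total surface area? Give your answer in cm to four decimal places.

With radius r and height h, πr²h = 1163 so h = 1163/(πr²), and S(r) = 2πr² + 2πrh = 2πr² + 2·1163/r.
S'(r) = 4πr − 2·1163/r² = 0 ⇒ r³ = 1163/(2π), so r ≈ 5.6990 and h = 2r ≈ 11.3980.
S''(r) = 4π + 4·1163/r³ > 0, so this is the minimum; S ≈ 612.2108.

5.6990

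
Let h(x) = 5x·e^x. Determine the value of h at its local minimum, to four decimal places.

h'(x) = 5·e^x + (5x)·1·e^x = (5x + 5)·e^x. Since e^x > 0, the only critical point is x = -1.
h''(-1) has the same sign as 5 > 0, so this is a local minimum.
h(-1) = (-5)·e^(-1) ≈ -1.8394.

-1.8394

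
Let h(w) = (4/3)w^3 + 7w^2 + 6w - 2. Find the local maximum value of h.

h'(w) = 4w^2 + 14w + 6. Setting h'(w) = 0 gives w ∈ {-3, -1/2}.
h''(w) = 8w + 14. h''(-3) = -10 < 0 ⇒ local maximum; h''(-1/2) = 10 > 0 ⇒ local minimum.
The local maximum is h(-3) = 7.

7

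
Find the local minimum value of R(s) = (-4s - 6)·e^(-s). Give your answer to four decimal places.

-6.5949

R'(s) = (-4)·e^(-s) + (-4s - 6)·(-1)·e^(-s) = (4s + 2)·e^(-s). Since e^(-s) > 0, the only critical point is s = -1/2.
R''(-1/2) has the same sign as 4 > 0, so this is a local minimum.
R(-1/2) = (-4)·e^(1/2) ≈ -6.5949.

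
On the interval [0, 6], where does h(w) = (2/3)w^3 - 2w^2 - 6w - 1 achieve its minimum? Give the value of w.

3

h'(w) = 2w^2 - 4w - 6, whose only zero in [0, 6] is w = 3.
Compare values at every candidate in [0, 6]: h(0) = -1, h(3) = -19, h(6) = 35.
Hence the absolute minimum is -19 at w = 3.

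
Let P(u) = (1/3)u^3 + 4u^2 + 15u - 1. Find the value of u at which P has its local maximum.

Critical points: P'(u) = u^2 + 8u + 15 vanishes at u = -5, -3.
Second-derivative test with P''(u) = 2u + 8: P''(-5) = -2 < 0 ⇒ local maximum; P''(-3) = 2 > 0 ⇒ local minimum.
The local maximum is P(-5) = -53/3.

-5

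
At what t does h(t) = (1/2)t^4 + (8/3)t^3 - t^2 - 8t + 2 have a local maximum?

-1

h'(t) = 2t^3 + 8t^2 - 2t - 8 = 0 at t = -4, -1, 1.
Since h''(t) = 6t^2 + 16t - 2, we get h''(-4) = 30 > 0 ⇒ local minimum; h''(-1) = -12 < 0 ⇒ local maximum; h''(1) = 20 > 0 ⇒ local minimum.
So the local maximum value is h(-1) = 41/6.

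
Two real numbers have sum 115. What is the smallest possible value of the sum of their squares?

13225/2

With a + b = 115, a^2 + b^2 = a^2 + (115 − a)^2.
The derivative 2a − 2(115 − a) = 4a − 230 vanishes at a = 115/2; second derivative 4 > 0, a minimum.
The minimum is 2·(115/2)^2 = 13225/2.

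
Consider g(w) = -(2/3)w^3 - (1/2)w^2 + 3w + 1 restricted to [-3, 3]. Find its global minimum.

The derivative is -2w^2 - w + 3, which vanishes at w = -3/2 and w = 1.
Compare values at every candidate in [-3, 3]: g(-3) = 11/2, g(-3/2) = -19/8, g(1) = 17/6, g(3) = -25/2.
Hence the absolute minimum is -25/2 at w = 3.

-25/2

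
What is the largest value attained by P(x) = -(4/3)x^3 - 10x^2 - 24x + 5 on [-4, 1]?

79/3

The derivative is -4x^2 - 20x - 24, which vanishes at x = -3 and x = -2.
Compare values at every candidate in [-4, 1]: P(-4) = 79/3; P(-3) = 23; P(-2) = 71/3; P(1) = -91/3.
Hence the absolute maximum is 79/3 at x = -4.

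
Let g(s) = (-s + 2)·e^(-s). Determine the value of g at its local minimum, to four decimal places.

g'(s) = (-1)·e^(-s) + (-s + 2)·(-1)·e^(-s) = (s - 3)·e^(-s). Since e^(-s) > 0, the only critical point is s = 3.
g''(3) has the same sign as 1 > 0, so this is a local minimum.
g(3) = (-1)·e^(-3) ≈ -0.0498.

-0.0498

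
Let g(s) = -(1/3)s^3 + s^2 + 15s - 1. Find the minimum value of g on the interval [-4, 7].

-28

Differentiating, g'(s) = -s^2 + 2s + 15; which vanishes at s = -3 and s = 5.
Candidates: g(-4) = -71/3; g(-3) = -28; g(5) = 172/3; g(7) = 116/3.
So the minimum is g(-3) = -28.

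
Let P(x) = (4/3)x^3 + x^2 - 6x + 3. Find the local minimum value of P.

P'(x) = 4x^2 + 2x - 6 = 0 at x = -3/2, 1.
Since P''(x) = 8x + 2, we get P''(-3/2) = -10 < 0 ⇒ local maximum; P''(1) = 10 > 0 ⇒ local minimum.
The local minimum is P(1) = -2/3.

-2/3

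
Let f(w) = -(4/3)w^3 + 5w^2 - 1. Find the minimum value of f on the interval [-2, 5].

-128/3

f'(w) = -4w^2 + 10w, which vanishes at w = 0 and w = 5/2.
Evaluating at the critical points and endpoints: f(-2) = 89/3,  f(0) = -1,  f(5/2) = 113/12,  f(5) = -128/3.
The minimum over the interval is -128/3, attained at w = 5.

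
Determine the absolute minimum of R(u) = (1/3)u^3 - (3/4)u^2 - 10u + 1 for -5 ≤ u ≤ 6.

Differentiating, R'(u) = u^2 - (3/2)u - 10; which vanishes at u = -5/2 and u = 4.
Evaluating at the critical points and endpoints: R(-5) = -113/12, R(-5/2) = 773/48, R(4) = -89/3, R(6) = -14.
The minimum over the interval is -89/3, attained at u = 4.

-89/3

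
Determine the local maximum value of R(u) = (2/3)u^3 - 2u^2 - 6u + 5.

R'(u) = 2u^2 - 4u - 6 = 0 at u = -1, 3.
Second-derivative test with R''(u) = 4u - 4: R''(-1) = -8 < 0 ⇒ local maximum; R''(3) = 8 > 0 ⇒ local minimum.
The local maximum is R(-1) = 25/3.

25/3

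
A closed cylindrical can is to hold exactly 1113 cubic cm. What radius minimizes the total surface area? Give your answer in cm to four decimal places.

With radius r and height h, πr²h = 1113 so h = 1113/(πr²), and S(r) = 2πr² + 2πrh = 2πr² + 2·1113/r.
S'(r) = 4πr − 2·1113/r² = 0 ⇒ r³ = 1113/(2π), so r ≈ 5.6161 and h = 2r ≈ 11.2323.
S''(r) = 4π + 4·1113/r³ > 0, so this is the minimum; S ≈ 594.5358.

5.6161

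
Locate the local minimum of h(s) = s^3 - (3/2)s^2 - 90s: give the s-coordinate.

6

h'(s) = 3s^2 - 3s - 90 = 0 at s = -5, 6.
Since h''(s) = 6s - 3, we get h''(-5) = -33 < 0 ⇒ local maximum; h''(6) = 33 > 0 ⇒ local minimum.
So the local minimum value is h(6) = -378.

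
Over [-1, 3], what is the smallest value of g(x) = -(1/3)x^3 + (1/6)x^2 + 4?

-7/2

g'(x) = -x^2 + (1/3)x, which vanishes at x = 0 and x = 1/3.
Compare values at every candidate in [-1, 3]: g(-1) = 9/2, g(0) = 4, g(1/3) = 649/162, g(3) = -7/2.
The minimum over the interval is -7/2, attained at x = 3.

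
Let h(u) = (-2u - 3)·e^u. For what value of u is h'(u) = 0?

-5/2

Differentiating with the product rule gives h'(u) = (-2u - 5)·e^u. Since e^u > 0, the only critical point is u = -5/2.
h''(-5/2) has the same sign as -2 < 0, so this is a local maximum.
h(-5/2) = (2)·e^(-5/2) ≈ 0.1642.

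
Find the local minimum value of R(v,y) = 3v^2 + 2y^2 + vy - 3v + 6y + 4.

∂R/∂v = 6v + y - 3 = 0 and ∂R/∂y = v + 4y + 6 = 0, so (v, y) = (18/23, -39/23).
The Hessian has R_{vv} = 6, R_{yy} = 4, R_{vy} = 1, giving D = 23 > 0 with R_{vv} > 0, so the point is a local minimum.
R(18/23, -39/23) = -52/23.

-52/23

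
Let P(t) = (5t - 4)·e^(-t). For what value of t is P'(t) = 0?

9/5

By the product rule, P'(t) = (-5t + 9)·e^(-t). Since e^(-t) > 0, the only critical point is t = 9/5.
P''(9/5) has the same sign as -5 < 0, so this is a local maximum.
P(9/5) = (5)·e^(-9/5) ≈ 0.8265.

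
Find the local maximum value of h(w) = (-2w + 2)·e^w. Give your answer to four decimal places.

Differentiating with the product rule gives h'(w) = (-2w)·e^w. Since e^w > 0, the only critical point is w = 0.
h''(0) has the same sign as -2 < 0, so this is a local maximum.
h(0) = (2)·e^(0) ≈ 2.0000.

2.0000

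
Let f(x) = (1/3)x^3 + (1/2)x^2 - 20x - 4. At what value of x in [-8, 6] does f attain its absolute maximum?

The derivative is x^2 + x - 20, which vanishes at x = -5 and x = 4.
Candidates: f(-8) = 52/3; f(-5) = 401/6; f(4) = -164/3; f(6) = -34.
So the maximum is f(-5) = 401/6.

-5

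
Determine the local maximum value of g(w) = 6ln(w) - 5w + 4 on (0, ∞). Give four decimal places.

g'(w) = 6/w − 5 = 0 gives w = 6/5.
g''(w) = -6/w², which is negative for w > 0, so this is a local maximum.
g(6/5) = 6·ln(6/5) - 6 + 4 ≈ -0.9061.

-0.9061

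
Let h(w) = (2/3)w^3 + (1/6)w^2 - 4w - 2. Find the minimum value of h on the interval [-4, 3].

-26

Differentiating, h'(w) = 2w^2 + (1/3)w - 4; which vanishes at w = -3/2 and w = 4/3.
Compare values at every candidate in [-4, 3]: h(-4) = -26,  h(-3/2) = 17/8,  h(4/3) = -442/81,  h(3) = 11/2.
Hence the absolute minimum is -26 at w = -4.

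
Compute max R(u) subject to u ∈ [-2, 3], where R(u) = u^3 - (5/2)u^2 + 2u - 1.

19/2

R'(u) = 3u^2 - 5u + 2, which vanishes at u = 2/3 and u = 1.
Evaluating at the critical points and endpoints: R(-2) = -23, R(2/3) = -13/27, R(1) = -1/2, R(3) = 19/2.
Hence the absolute maximum is 19/2 at u = 3.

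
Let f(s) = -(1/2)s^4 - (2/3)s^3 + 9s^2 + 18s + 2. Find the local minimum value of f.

-41/6

f'(s) = -2s^3 - 2s^2 + 18s + 18 = 0 at s = -3, -1, 3.
Since f''(s) = -6s^2 - 4s + 18, we get f''(-3) = -24 < 0 ⇒ local maximum; f''(-1) = 16 > 0 ⇒ local minimum; f''(3) = -48 < 0 ⇒ local maximum.
So the local minimum value is f(-1) = -41/6.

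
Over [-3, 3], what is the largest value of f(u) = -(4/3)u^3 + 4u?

f'(u) = -4u^2 + 4, which vanishes at u = -1 and u = 1.
Compare values at every candidate in [-3, 3]: f(-3) = 24,  f(-1) = -8/3,  f(1) = 8/3,  f(3) = -24.
So the maximum is f(-3) = 24.

24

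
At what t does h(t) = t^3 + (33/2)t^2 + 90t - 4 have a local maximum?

-6

h'(t) = 3t^2 + 33t + 90. Setting h'(t) = 0 gives t ∈ {-6, -5}.
Since h''(t) = 6t + 33, we get h''(-6) = -3 < 0 ⇒ local maximum; h''(-5) = 3 > 0 ⇒ local minimum.
Thus h has its local maximum at t = -6, with value -166.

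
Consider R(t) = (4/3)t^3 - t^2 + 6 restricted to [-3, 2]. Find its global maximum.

38/3

Differentiating, R'(t) = 4t^2 - 2t; which vanishes at t = 0 and t = 1/2.
Evaluating at the critical points and endpoints: R(-3) = -39, R(0) = 6, R(1/2) = 71/12, R(2) = 38/3.
The maximum over the interval is 38/3, attained at t = 2.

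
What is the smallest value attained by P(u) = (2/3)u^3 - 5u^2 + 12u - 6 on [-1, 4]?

-71/3

The derivative is 2u^2 - 10u + 12, which vanishes at u = 2 and u = 3.
Candidates: P(-1) = -71/3; P(2) = 10/3; P(3) = 3; P(4) = 14/3.
Hence the absolute minimum is -71/3 at u = -1.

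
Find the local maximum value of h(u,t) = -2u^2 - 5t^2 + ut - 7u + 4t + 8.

187/13

∂h/∂u = -4u + t - 7 = 0 and ∂h/∂t = u - 10t + 4 = 0, so (u, t) = (-22/13, 3/13).
The Hessian has h_{uu} = -4, h_{tt} = -10, h_{ut} = 1, giving D = 39 > 0 with h_{uu} < 0, so the point is a local maximum.
h(-22/13, 3/13) = 187/13.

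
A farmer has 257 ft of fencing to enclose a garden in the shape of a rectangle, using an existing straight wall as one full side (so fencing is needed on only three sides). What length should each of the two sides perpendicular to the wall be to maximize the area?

257/4

Let the sides perpendicular to the wall have length x and the parallel side y, so 2x + y = 257 and the area is A = xy = x(257 − 2x).
A'(x) = 257 − 4x = 0 gives x = 257/4, and A''(x) = −4 < 0 confirms a maximum.
Then y = 257 − 2·257/4 = 257/2 and A = 66049/8.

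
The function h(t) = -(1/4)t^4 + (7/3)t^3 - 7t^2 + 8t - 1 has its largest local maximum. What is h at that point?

h'(t) = -t^3 + 7t^2 - 14t + 8 = 0 at t = 1, 2, 4.
h''(t) = -3t^2 + 14t - 14. h''(1) = -3 < 0 ⇒ local maximum; h''(2) = 2 > 0 ⇒ local minimum; h''(4) = -6 < 0 ⇒ local maximum.
The largest local maximum is h(4) = 13/3.

13/3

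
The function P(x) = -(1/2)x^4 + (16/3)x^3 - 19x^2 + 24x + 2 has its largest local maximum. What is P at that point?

P'(x) = -2x^3 + 16x^2 - 38x + 24 = 0 at x = 1, 3, 4.
Second-derivative test with P''(x) = -6x^2 + 32x - 38: P''(1) = -12 < 0 ⇒ local maximum; P''(3) = 4 > 0 ⇒ local minimum; P''(4) = -6 < 0 ⇒ local maximum.
So the largest local maximum value is P(1) = 71/6.

71/6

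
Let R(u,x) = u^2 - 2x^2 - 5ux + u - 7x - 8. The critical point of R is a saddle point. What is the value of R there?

∂R/∂u = 2u - 5x + 1 = 0 and ∂R/∂x = -5u - 4x - 7 = 0, so (u, x) = (-13/11, -3/11).
The Hessian has R_{uu} = 2, R_{xx} = -4, R_{ux} = -5, giving D = -33 < 0, so the point is a saddle point.
R(-13/11, -3/11) = -84/11.

-84/11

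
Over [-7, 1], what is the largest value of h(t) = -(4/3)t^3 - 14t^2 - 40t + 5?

169/3

h'(t) = -4t^2 - 28t - 40, which vanishes at t = -5 and t = -2.
Candidates: h(-7) = 169/3, h(-5) = 65/3, h(-2) = 119/3, h(1) = -151/3.
So the maximum is h(-7) = 169/3.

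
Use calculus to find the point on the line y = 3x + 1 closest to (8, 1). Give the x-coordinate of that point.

Minimize D(x)^2 = (x - 8)^2 + (3x)^2.
d/dx[D^2] = 2(x - 8) + 2·3·(3x) = 0 ⇒ x = 4/5.
Then y = 17/5 and the distance is √(288/5) ≈ 7.5895.

4/5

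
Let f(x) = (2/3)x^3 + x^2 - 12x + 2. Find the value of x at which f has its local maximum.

f'(x) = 2x^2 + 2x - 12 = 0 at x = -3, 2.
Second-derivative test with f''(x) = 4x + 2: f''(-3) = -10 < 0 ⇒ local maximum; f''(2) = 10 > 0 ⇒ local minimum.
Thus f has its local maximum at x = -3, with value 29.

-3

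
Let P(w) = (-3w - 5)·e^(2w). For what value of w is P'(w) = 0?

-13/6

P'(w) = (-3)·e^(2w) + (-3w - 5)·2·e^(2w) = (-6w - 13)·e^(2w). Since e^(2w) > 0, the only critical point is w = -13/6.
P''(-13/6) has the same sign as -6 < 0, so this is a local maximum.
P(-13/6) = (3/2)·e^(-13/3) ≈ 0.0197.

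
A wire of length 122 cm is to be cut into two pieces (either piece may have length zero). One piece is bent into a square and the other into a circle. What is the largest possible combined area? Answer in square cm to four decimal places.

Let x be the length used for the square. Square side x/4; circle radius (122−x)/(2π).
A(x) = (x/4)² + π·((122−x)/(2π))² = x²/16 + (122−x)²/(4π) for 0 ≤ x ≤ 122. A'(x) = x/8 − (122−x)/(2π) = 0 gives x = 4·122/(π+4) ≈ 68.3321.
A'' > 0, so the interior critical point is a minimum; the maximum is at an endpoint. A(0) = 1184.4311 and A(122) = 930.2500, so the largest area is 1184.4311.

1184.4311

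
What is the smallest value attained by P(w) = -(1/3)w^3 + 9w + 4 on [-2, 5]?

-34/3

P'(w) = -w^2 + 9, whose only zero in [-2, 5] is w = 3.
Candidates: P(-2) = -34/3; P(3) = 22; P(5) = 22/3.
Hence the absolute minimum is -34/3 at w = -2.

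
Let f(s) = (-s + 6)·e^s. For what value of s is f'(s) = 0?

By the product rule, f'(s) = (-s + 5)·e^s. Since e^s > 0, the only critical point is s = 5.
f''(5) has the same sign as -1 < 0, so this is a local maximum.
f(5) = (1)·e^(5) ≈ 148.4132.

5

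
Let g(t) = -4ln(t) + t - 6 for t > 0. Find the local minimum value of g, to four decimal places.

-7.5452

g'(t) = -4/t + 1 = 0 gives t = 4.
g''(t) = 4/t², which is positive for t > 0, so this is a local minimum.
g(4) = -4·ln(4) + 4 - 6 ≈ -7.5452.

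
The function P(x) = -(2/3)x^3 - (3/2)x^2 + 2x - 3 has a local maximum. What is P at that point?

-59/24

P'(x) = -2x^2 - 3x + 2 = 0 at x = -2, 1/2.
Second-derivative test with P''(x) = -4x - 3: P''(-2) = 5 > 0 ⇒ local minimum; P''(1/2) = -5 < 0 ⇒ local maximum.
The local maximum is P(1/2) = -59/24.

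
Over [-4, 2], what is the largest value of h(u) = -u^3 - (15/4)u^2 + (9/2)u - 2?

h'(u) = -3u^2 - (15/2)u + 9/2, which vanishes at u = -3 and u = 1/2.
Candidates: h(-4) = -16,  h(-3) = -89/4,  h(1/2) = -13/16,  h(2) = -16.
So the maximum is h(1/2) = -13/16.

-13/16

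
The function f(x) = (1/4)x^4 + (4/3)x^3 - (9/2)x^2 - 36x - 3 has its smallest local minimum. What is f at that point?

f'(x) = x^3 + 4x^2 - 9x - 36 = 0 at x = -4, -3, 3.
Second-derivative test with f''(x) = 3x^2 + 8x - 9: f''(-4) = 7 > 0 ⇒ local minimum; f''(-3) = -6 < 0 ⇒ local maximum; f''(3) = 42 > 0 ⇒ local minimum.
The smallest local minimum is f(3) = -381/4.

-381/4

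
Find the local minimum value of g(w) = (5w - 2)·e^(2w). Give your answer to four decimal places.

-2.0468

Differentiating with the product rule gives g'(w) = (10w + 1)·e^(2w). Since e^(2w) > 0, the only critical point is w = -1/10.
g''(-1/10) has the same sign as 10 > 0, so this is a local minimum.
g(-1/10) = (-5/2)·e^(-1/5) ≈ -2.0468.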